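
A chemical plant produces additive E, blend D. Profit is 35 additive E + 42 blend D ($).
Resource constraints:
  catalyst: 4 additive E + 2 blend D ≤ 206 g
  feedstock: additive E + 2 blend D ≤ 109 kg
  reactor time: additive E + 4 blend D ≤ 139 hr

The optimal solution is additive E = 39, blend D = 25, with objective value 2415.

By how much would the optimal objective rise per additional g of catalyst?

7

Binding: catalyst and reactor time. Non-binding: feedstock (20 unused).
Since feedstock is not tight, its dual is 0.
The binding rows give the dual system: 4·y_catalyst + 1·y_reactor time = 35 and 2·y_catalyst + 4·y_reactor time = 42.
This yields shadow prices y_catalyst = 7, y_reactor time = 7.
Shadow price of catalyst = 7.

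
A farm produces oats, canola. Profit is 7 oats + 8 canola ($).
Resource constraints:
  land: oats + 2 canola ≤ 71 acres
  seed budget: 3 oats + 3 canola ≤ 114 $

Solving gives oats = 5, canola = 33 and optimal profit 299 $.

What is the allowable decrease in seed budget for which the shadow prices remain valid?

Binding constraints: land, seed budget. The basis is B = [[1,2],[3,3]] with det -3.
Per unit decrease in seed budget, x* moves by d = (-0.6667, 0.3333).
The basis stays optimal until oats reaches 0; allowable decrease = 7.5 $.

7.5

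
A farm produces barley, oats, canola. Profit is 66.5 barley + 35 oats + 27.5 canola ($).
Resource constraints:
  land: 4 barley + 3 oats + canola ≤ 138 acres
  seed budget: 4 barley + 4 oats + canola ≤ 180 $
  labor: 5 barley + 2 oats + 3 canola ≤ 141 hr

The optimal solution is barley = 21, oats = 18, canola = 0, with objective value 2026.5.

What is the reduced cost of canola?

-4

Check each constraint at x*: land 138/138 (tight); seed budget 156/180 (slack 24); labor 141/141 (tight).
By complementary slackness, y = 0 for the non-binding constraint.
The binding rows give the dual system: 4·y_land + 5·y_labor = 66.5 and 3·y_land + 2·y_labor = 35.
This yields shadow prices y_land = 6, y_labor = 8.5.
Reduced cost of canola: c₃ − yᵀa₃ = 27.5 − (6·1 + 8.5·3) = 27.5 − 31.5 = -4.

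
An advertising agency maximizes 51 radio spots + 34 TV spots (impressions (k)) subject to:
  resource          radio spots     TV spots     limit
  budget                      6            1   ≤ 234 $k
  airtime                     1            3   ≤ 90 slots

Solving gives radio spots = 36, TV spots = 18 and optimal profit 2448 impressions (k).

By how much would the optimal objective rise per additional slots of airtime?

Both budget and airtime are binding at x*.
From A_Bᵀ y = c: 6·y_budget + 1·y_airtime = 51; 1·y_budget + 3·y_airtime = 34.
→ y_budget = 7 and y_airtime = 9.
Shadow price of airtime = 9.

9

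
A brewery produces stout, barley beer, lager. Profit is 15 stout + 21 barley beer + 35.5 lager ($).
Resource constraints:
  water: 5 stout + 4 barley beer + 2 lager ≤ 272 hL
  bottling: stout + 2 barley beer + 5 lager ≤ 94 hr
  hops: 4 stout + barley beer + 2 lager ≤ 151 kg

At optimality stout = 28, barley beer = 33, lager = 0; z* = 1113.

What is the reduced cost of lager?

-5

Check each constraint at x*: water 272/272 (tight); bottling 94/94 (tight); hops 145/151 (slack 6).
By complementary slackness, y = 0 for the non-binding constraint.
The binding rows give the dual system: 5·y_water + 1·y_bottling = 15 and 4·y_water + 2·y_bottling = 21.
Solving: y_water = 1.5, y_bottling = 7.5.
Reduced cost of lager: c₃ − yᵀa₃ = 35.5 − (1.5·2 + 7.5·5) = 35.5 − 40.5 = -5.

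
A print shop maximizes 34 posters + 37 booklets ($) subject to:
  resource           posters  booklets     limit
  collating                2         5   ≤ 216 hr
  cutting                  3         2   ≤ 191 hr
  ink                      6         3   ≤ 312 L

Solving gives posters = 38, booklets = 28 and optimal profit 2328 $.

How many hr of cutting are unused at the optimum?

cutting used = 3·38 + 2·28 = 170; slack = 191 − 170 = 21.

21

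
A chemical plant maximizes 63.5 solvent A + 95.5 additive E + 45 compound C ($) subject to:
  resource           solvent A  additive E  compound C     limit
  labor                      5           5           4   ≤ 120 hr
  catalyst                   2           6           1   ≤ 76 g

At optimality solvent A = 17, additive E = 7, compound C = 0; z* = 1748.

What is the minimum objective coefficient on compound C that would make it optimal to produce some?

46

Check each constraint at x*: labor 120/120 (tight); catalyst 76/76 (tight).
From A_Bᵀ y = c: 5·y_labor + 2·y_catalyst = 63.5; 5·y_labor + 6·y_catalyst = 95.5.
→ y_labor = 9.5 and y_catalyst = 8.
compound C enters the basis when its profit ≥ yᵀa₃ = 9.5·4 + 8·1 = 46.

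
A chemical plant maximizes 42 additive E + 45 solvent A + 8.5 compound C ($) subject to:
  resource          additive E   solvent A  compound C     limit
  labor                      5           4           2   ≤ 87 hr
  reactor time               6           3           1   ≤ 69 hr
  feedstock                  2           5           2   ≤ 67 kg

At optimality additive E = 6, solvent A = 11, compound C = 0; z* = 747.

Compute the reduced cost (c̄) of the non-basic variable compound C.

Check each constraint at x*: labor 74/87 (slack 13); reactor time 69/69 (tight); feedstock 67/67 (tight).
Since labor is not tight, its dual is 0.
Dual feasibility on the basic columns requires 6·y_reactor time + 2·y_feedstock = 42, 3·y_reactor time + 5·y_feedstock = 45.
Solving: y_reactor time = 5, y_feedstock = 6.
Reduced cost of compound C: c₃ − yᵀa₃ = 8.5 − (5·1 + 6·2) = 8.5 − 17 = -8.5.

-8.5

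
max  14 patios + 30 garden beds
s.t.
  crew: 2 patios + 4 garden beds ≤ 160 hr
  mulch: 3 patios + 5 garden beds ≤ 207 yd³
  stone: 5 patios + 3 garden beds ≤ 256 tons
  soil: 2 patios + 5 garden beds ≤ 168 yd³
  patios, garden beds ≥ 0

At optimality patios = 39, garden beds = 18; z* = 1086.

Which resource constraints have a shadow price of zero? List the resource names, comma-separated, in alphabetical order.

crew, stone

crew: 150/160 (slack 10)
mulch: 207/207 (binding)
stone: 249/256 (slack 7)
soil: 168/168 (binding)
By complementary slackness, a constraint with positive slack has shadow price 0 → crew, stone.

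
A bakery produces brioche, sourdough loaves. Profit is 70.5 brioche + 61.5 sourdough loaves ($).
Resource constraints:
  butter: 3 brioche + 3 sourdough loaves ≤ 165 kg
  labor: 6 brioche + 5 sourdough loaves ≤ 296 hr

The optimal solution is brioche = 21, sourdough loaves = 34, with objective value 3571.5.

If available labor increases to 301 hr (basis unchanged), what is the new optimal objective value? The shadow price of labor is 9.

3616.5

Δb = 5, so new z* = 3571.5 + (9)·(5) = 3571.5 + 45 = 3616.5.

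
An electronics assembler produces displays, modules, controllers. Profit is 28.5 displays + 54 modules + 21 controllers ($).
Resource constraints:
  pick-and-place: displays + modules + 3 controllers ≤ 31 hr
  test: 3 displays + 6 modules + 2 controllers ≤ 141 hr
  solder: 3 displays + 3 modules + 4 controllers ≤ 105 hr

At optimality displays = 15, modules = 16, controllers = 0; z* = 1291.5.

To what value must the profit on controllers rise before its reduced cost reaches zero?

26

Check each constraint at x*: pick-and-place 31/31 (tight); test 141/141 (tight); solder 93/105 (slack 12).
Slack constraints have shadow price 0 (complementary slackness).
Dual feasibility on the basic columns requires 1·y_pick-and-place + 3·y_test = 28.5, 1·y_pick-and-place + 6·y_test = 54.
This yields shadow prices y_pick-and-place = 3, y_test = 8.5.
controllers enters the basis when its profit ≥ yᵀa₃ = 3·3 + 8.5·2 = 26.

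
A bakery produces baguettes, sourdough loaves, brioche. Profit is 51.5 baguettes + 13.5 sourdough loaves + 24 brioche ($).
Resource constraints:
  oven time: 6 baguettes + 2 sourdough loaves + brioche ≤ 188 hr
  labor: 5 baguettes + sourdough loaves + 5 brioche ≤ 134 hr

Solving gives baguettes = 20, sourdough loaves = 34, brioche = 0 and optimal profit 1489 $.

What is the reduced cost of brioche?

-7.5

At the optimum: oven time uses 188 of 188 (binding); labor uses 134 of 134 (binding).
Dual feasibility on the basic columns requires 6·y_oven time + 5·y_labor = 51.5, 2·y_oven time + 1·y_labor = 13.5.
→ y_oven time = 4 and y_labor = 5.5.
Reduced cost of brioche: c₃ − yᵀa₃ = 24 − (4·1 + 5.5·5) = 24 − 31.5 = -7.5.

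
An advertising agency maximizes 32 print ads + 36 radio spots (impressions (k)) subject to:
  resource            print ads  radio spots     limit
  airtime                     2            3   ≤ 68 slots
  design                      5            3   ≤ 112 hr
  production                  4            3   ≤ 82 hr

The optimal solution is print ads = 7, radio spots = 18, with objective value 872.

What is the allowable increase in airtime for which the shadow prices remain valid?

Binding constraints: airtime, production. The basis is B = [[2,3],[4,3]] with det -6.
Per unit increase in airtime, x* moves by d = (-0.5, 0.6667).
The basis stays optimal until print ads reaches 0; allowable increase = 14 slots.

14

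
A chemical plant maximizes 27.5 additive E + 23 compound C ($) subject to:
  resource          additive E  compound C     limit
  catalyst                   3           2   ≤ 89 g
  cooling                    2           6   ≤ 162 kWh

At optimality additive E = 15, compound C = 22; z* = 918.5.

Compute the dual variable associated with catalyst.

Both catalyst and cooling are binding at x*.
From A_Bᵀ y = c: 3·y_catalyst + 2·y_cooling = 27.5; 2·y_catalyst + 6·y_cooling = 23.
Solving: y_catalyst = 8.5, y_cooling = 1.
Shadow price of catalyst = 8.5.

8.5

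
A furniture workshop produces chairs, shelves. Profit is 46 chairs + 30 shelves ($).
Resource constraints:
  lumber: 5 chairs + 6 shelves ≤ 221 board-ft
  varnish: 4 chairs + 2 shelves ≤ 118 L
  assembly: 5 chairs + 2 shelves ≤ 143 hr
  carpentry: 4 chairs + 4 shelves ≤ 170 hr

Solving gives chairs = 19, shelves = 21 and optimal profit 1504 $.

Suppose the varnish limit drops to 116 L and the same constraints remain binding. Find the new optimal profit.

Check each constraint at x*: lumber 221/221 (tight); varnish 118/118 (tight); assembly 137/143 (slack 6); carpentry 160/170 (slack 10).
Since assembly, carpentry are not tight, their duals are 0.
The binding rows give the dual system: 5·y_lumber + 4·y_varnish = 46 and 6·y_lumber + 2·y_varnish = 30.
Solving: y_lumber = 2, y_varnish = 9.
Δz = y_varnish·Δb = 9 × (-2) = -18, so new z* = 1504 − 18 = 1486.

1486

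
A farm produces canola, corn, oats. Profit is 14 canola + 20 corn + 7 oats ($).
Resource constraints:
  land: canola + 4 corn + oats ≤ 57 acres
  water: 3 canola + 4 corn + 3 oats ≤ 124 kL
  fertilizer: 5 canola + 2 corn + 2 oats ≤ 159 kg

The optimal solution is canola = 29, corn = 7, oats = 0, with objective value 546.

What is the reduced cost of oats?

-1

At the optimum: land uses 57 of 57 (binding); water uses 115 of 124 (slack = 9); fertilizer uses 159 of 159 (binding).
Since water is not tight, its dual is 0.
The binding rows give the dual system: 1·y_land + 5·y_fertilizer = 14 and 4·y_land + 2·y_fertilizer = 20.
→ y_land = 4 and y_fertilizer = 2.
Reduced cost of oats: c₃ − yᵀa₃ = 7 − (4·1 + 2·2) = 7 − 8 = -1.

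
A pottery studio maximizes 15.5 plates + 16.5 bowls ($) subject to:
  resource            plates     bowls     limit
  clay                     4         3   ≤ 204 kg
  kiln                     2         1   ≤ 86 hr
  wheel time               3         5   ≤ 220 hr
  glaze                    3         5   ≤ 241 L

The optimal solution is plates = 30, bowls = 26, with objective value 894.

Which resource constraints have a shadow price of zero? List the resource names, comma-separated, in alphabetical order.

clay, glaze

clay: 198/204 (slack 6)
kiln: 86/86 (binding)
wheel time: 220/220 (binding)
glaze: 220/241 (slack 21)
By complementary slackness, a constraint with positive slack has shadow price 0 → clay, glaze.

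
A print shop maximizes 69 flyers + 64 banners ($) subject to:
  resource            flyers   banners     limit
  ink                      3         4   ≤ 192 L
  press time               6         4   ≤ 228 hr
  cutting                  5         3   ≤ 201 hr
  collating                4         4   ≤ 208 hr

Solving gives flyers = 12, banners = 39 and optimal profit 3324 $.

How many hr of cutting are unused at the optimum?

24

cutting used = 5·12 + 3·39 = 177; slack = 201 − 177 = 24.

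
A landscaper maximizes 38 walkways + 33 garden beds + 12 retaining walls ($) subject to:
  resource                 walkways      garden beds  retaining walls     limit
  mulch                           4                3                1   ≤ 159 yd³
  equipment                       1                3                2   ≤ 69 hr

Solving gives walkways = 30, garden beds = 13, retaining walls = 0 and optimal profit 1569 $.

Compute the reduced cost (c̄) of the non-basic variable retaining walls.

-1

Check each constraint at x*: mulch 159/159 (tight); equipment 69/69 (tight).
Dual feasibility on the basic columns requires 4·y_mulch + 1·y_equipment = 38, 3·y_mulch + 3·y_equipment = 33.
This yields shadow prices y_mulch = 9, y_equipment = 2.
Reduced cost of retaining walls: c₃ − yᵀa₃ = 12 − (9·1 + 2·2) = 12 − 13 = -1.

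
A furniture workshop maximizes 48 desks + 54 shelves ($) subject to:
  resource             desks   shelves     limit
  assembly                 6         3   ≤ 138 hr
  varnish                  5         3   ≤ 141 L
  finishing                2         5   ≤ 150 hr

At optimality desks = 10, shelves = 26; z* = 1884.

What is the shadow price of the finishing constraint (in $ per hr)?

At the optimum: assembly uses 138 of 138 (binding); varnish uses 128 of 141 (slack = 13); finishing uses 150 of 150 (binding).
Since varnish is not tight, its dual is 0.
From A_Bᵀ y = c: 6·y_assembly + 2·y_finishing = 48; 3·y_assembly + 5·y_finishing = 54.
→ y_assembly = 5.5 and y_finishing = 7.5.
Shadow price of finishing = 7.5.

7.5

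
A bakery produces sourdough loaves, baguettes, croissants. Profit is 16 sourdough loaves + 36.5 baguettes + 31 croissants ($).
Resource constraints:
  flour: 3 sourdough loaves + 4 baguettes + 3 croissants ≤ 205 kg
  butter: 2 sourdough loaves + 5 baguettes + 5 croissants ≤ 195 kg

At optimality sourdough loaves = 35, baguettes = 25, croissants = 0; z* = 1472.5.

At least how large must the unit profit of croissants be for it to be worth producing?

Both flour and butter are binding at x*.
Dual feasibility on the basic columns requires 3·y_flour + 2·y_butter = 16, 4·y_flour + 5·y_butter = 36.5.
→ y_flour = 1 and y_butter = 6.5.
croissants enters the basis when its profit ≥ yᵀa₃ = 1·3 + 6.5·5 = 35.5.

35.5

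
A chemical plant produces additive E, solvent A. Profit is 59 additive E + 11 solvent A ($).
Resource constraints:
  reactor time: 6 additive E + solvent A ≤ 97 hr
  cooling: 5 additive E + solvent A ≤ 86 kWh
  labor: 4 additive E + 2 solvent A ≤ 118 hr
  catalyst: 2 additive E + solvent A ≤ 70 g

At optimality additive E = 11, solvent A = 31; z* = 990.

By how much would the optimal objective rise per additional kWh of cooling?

Binding: reactor time and cooling. Non-binding: labor (12 unused), catalyst (17 unused).
Slack constraints have shadow price 0 (complementary slackness).
From A_Bᵀ y = c: 6·y_reactor time + 5·y_cooling = 59; 1·y_reactor time + 1·y_cooling = 11.
→ y_reactor time = 4 and y_cooling = 7.
Shadow price of cooling = 7.

7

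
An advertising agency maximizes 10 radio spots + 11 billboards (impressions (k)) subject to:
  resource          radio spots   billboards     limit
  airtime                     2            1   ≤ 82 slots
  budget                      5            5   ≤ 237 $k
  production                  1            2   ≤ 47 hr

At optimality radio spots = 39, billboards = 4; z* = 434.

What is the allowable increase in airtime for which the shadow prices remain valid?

Binding constraints: airtime, production. The basis is B = [[2,1],[1,2]] with det 3.
Per unit increase in airtime, x* moves by d = (0.6667, -0.3333).
The basis stays optimal until billboards reaches 0; allowable increase = 12 slots.

12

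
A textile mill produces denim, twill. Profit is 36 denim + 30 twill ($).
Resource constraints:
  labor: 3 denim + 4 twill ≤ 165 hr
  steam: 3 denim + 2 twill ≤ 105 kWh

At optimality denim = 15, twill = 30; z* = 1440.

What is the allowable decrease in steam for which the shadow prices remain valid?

Binding constraints: labor, steam. The basis is B = [[3,4],[3,2]] with det -6.
Per unit decrease in steam, x* moves by d = (-0.6667, 0.5).
The basis stays optimal until denim reaches 0; allowable decrease = 22.5 kWh.

22.5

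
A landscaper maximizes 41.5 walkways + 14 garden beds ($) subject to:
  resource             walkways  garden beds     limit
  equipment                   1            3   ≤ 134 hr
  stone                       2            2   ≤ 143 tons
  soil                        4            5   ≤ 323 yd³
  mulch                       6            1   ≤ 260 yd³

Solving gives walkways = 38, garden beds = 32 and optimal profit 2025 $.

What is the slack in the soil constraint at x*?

11

soil used = 4·38 + 5·32 = 312; slack = 323 − 312 = 11.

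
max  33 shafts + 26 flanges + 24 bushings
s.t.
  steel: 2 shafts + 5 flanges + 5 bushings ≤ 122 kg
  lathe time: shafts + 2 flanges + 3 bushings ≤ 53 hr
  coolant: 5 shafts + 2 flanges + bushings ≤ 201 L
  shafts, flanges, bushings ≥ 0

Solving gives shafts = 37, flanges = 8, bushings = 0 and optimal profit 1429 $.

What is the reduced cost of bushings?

-5

At the optimum: steel uses 114 of 122 (slack = 8); lathe time uses 53 of 53 (binding); coolant uses 201 of 201 (binding).
Slack constraints have shadow price 0 (complementary slackness).
The binding rows give the dual system: 1·y_lathe time + 5·y_coolant = 33 and 2·y_lathe time + 2·y_coolant = 26.
→ y_lathe time = 8 and y_coolant = 5.
Reduced cost of bushings: c₃ − yᵀa₃ = 24 − (8·3 + 5·1) = 24 − 29 = -5.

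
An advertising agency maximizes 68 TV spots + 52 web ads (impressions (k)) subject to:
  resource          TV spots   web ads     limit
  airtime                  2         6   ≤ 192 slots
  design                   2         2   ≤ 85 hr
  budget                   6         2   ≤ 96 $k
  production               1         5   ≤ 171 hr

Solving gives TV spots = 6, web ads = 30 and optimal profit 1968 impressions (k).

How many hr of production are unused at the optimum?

production used = 1·6 + 5·30 = 156; slack = 171 − 156 = 15.

15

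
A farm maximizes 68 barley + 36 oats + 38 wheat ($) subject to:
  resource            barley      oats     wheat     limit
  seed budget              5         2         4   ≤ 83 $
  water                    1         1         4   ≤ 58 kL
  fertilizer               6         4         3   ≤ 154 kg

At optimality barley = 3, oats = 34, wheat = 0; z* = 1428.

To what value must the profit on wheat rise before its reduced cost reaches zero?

At the optimum: seed budget uses 83 of 83 (binding); water uses 37 of 58 (slack = 21); fertilizer uses 154 of 154 (binding).
Slack constraints have shadow price 0 (complementary slackness).
The binding rows give the dual system: 5·y_seed budget + 6·y_fertilizer = 68 and 2·y_seed budget + 4·y_fertilizer = 36.
This yields shadow prices y_seed budget = 7, y_fertilizer = 5.5.
wheat enters the basis when its profit ≥ yᵀa₃ = 7·4 + 5.5·3 = 44.5.

44.5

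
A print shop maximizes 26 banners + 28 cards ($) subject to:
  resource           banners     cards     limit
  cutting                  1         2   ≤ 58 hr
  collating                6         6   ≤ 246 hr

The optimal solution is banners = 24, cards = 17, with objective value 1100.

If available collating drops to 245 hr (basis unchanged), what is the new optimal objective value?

Check each constraint at x*: cutting 58/58 (tight); collating 246/246 (tight).
Dual feasibility on the basic columns requires 1·y_cutting + 6·y_collating = 26, 2·y_cutting + 6·y_collating = 28.
→ y_cutting = 2 and y_collating = 4.
Δz = y_collating·Δb = 4 × (-1) = -4, so new z* = 1100 − 4 = 1096.

1096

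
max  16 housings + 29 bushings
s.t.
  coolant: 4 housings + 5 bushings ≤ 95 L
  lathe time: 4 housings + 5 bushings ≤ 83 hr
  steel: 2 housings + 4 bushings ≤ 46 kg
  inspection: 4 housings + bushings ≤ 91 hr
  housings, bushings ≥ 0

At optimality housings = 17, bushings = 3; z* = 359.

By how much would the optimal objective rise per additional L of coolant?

Binding: lathe time and steel. Non-binding: coolant (12 unused), inspection (20 unused).
Slack constraints have shadow price 0 (complementary slackness).
From A_Bᵀ y = c: 4·y_lathe time + 2·y_steel = 16; 5·y_lathe time + 4·y_steel = 29.
→ y_lathe time = 1 and y_steel = 6.
Shadow price of coolant = 0.

0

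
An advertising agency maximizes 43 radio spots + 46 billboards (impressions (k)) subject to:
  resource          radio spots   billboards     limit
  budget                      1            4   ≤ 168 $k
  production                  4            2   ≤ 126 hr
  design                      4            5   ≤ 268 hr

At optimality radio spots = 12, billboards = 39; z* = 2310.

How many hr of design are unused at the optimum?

25

design used = 4·12 + 5·39 = 243; slack = 268 − 243 = 25.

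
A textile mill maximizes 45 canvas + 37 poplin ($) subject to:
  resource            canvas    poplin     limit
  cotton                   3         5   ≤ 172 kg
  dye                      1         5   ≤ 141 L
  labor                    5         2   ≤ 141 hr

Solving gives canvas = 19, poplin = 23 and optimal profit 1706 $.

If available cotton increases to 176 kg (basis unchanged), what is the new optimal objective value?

Binding: cotton and labor. Non-binding: dye (7 unused).
Since dye is not tight, its dual is 0.
From A_Bᵀ y = c: 3·y_cotton + 5·y_labor = 45; 5·y_cotton + 2·y_labor = 37.
Solving: y_cotton = 5, y_labor = 6.
Δz = y_cotton·Δb = 5 × (4) = 20, so new z* = 1706 + 20 = 1726.

1726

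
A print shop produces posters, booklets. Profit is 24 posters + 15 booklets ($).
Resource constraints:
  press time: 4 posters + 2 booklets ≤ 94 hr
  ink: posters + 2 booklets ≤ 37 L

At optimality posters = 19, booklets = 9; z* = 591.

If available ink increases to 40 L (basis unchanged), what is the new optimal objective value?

597

Both press time and ink are binding at x*.
From A_Bᵀ y = c: 4·y_press time + 1·y_ink = 24; 2·y_press time + 2·y_ink = 15.
Solving: y_press time = 5.5, y_ink = 2.
Δz = y_ink·Δb = 2 × (3) = 6, so new z* = 591 + 6 = 597.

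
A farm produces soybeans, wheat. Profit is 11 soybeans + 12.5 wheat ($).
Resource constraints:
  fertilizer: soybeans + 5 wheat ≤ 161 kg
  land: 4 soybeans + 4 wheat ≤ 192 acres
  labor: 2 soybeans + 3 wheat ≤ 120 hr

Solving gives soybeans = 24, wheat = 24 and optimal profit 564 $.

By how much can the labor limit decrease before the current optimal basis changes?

Binding constraints: land, labor. The basis is B = [[4,4],[2,3]] with det 4.
Per unit decrease in labor, x* moves by d = (1, -1).
The basis stays optimal until wheat reaches 0; allowable decrease = 24 hr.

24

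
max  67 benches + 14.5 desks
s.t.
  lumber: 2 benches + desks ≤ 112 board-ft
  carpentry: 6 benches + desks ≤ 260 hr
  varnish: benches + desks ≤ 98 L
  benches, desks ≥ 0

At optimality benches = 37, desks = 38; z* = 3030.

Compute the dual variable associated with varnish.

0

Binding: lumber and carpentry. Non-binding: varnish (23 unused).
Slack constraints have shadow price 0 (complementary slackness).
The binding rows give the dual system: 2·y_lumber + 6·y_carpentry = 67 and 1·y_lumber + 1·y_carpentry = 14.5.
Solving: y_lumber = 5, y_carpentry = 9.5.
Shadow price of varnish = 0.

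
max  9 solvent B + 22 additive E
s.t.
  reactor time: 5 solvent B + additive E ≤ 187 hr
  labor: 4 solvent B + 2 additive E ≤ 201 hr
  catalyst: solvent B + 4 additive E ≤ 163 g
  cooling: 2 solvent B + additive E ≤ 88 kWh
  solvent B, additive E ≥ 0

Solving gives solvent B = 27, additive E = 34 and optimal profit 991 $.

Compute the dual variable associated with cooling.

2

At the optimum: reactor time uses 169 of 187 (slack = 18); labor uses 176 of 201 (slack = 25); catalyst uses 163 of 163 (binding); cooling uses 88 of 88 (binding).
Since reactor time, labor are not tight, their duals are 0.
From A_Bᵀ y = c: 1·y_catalyst + 2·y_cooling = 9; 4·y_catalyst + 1·y_cooling = 22.
Solving: y_catalyst = 5, y_cooling = 2.
Shadow price of cooling = 2.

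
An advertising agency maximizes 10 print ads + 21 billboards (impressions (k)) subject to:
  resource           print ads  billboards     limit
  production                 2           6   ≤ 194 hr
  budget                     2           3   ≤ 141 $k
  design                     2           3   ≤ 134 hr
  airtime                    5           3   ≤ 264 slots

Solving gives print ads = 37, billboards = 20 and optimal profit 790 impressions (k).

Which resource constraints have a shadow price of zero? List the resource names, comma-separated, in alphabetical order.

production: 194/194 (binding)
budget: 134/141 (slack 7)
design: 134/134 (binding)
airtime: 245/264 (slack 19)
By complementary slackness, a constraint with positive slack has shadow price 0 → airtime, budget.

airtime, budget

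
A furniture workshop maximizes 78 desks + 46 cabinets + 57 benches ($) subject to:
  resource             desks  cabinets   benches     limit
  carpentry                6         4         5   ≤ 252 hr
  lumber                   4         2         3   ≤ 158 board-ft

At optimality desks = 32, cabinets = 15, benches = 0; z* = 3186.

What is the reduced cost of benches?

-5

Both carpentry and lumber are binding at x*.
The binding rows give the dual system: 6·y_carpentry + 4·y_lumber = 78 and 4·y_carpentry + 2·y_lumber = 46.
→ y_carpentry = 7 and y_lumber = 9.
Reduced cost of benches: c₃ − yᵀa₃ = 57 − (7·5 + 9·3) = 57 − 62 = -5.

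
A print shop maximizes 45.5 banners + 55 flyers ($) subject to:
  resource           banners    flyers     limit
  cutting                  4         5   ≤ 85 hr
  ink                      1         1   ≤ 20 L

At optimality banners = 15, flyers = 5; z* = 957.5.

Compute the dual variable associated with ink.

At the optimum: cutting uses 85 of 85 (binding); ink uses 20 of 20 (binding).
The binding rows give the dual system: 4·y_cutting + 1·y_ink = 45.5 and 5·y_cutting + 1·y_ink = 55.
→ y_cutting = 9.5 and y_ink = 7.5.
Shadow price of ink = 7.5.

7.5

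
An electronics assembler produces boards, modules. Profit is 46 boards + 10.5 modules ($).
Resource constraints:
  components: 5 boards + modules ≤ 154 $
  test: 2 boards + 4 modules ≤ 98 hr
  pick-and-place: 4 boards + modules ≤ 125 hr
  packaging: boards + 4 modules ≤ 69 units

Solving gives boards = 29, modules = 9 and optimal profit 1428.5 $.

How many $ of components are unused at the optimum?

0

components used = 5·29 + 1·9 = 154; slack = 154 − 154 = 0.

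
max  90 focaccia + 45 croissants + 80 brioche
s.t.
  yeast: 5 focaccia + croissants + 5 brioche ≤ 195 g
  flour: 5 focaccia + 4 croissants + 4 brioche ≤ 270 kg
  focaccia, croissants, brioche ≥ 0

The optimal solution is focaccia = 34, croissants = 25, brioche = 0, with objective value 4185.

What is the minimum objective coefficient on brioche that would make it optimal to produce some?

At the optimum: yeast uses 195 of 195 (binding); flour uses 270 of 270 (binding).
The binding rows give the dual system: 5·y_yeast + 5·y_flour = 90 and 1·y_yeast + 4·y_flour = 45.
→ y_yeast = 9 and y_flour = 9.
brioche enters the basis when its profit ≥ yᵀa₃ = 9·5 + 9·4 = 81.

81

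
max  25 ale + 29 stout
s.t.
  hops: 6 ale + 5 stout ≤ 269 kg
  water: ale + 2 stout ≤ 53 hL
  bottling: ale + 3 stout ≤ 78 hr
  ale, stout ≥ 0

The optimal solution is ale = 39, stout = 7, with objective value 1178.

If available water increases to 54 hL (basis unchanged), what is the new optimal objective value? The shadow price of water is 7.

Δb = 1, so new z* = 1178 + (7)·(1) = 1178 + 7 = 1185.

1185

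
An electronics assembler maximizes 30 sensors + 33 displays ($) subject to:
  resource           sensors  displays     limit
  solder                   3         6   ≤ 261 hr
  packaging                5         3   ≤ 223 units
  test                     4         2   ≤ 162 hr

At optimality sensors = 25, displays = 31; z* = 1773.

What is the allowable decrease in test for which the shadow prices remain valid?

Binding constraints: solder, test. The basis is B = [[3,6],[4,2]] with det -18.
Per unit decrease in test, x* moves by d = (-0.3333, 0.1667).
The basis stays optimal until sensors reaches 0; allowable decrease = 75 hr.

75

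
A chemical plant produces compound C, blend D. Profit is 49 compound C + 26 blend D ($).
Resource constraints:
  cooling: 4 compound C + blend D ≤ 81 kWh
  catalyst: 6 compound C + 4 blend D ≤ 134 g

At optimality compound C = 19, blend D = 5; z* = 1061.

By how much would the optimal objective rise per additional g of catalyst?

Both cooling and catalyst are binding at x*.
From A_Bᵀ y = c: 4·y_cooling + 6·y_catalyst = 49; 1·y_cooling + 4·y_catalyst = 26.
Solving: y_cooling = 4, y_catalyst = 5.5.
Shadow price of catalyst = 5.5.

5.5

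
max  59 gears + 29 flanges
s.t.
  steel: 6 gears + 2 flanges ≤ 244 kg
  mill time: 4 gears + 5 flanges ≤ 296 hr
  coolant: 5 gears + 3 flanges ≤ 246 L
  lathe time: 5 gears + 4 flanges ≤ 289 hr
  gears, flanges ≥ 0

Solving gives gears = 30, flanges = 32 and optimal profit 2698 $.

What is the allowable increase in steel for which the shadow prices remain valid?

51.2

Binding constraints: steel, coolant. The basis is B = [[6,2],[5,3]] with det 8.
Per unit increase in steel, x* moves by d = (0.375, -0.625).
The basis stays optimal until flanges reaches 0; allowable increase = 51.2 kg.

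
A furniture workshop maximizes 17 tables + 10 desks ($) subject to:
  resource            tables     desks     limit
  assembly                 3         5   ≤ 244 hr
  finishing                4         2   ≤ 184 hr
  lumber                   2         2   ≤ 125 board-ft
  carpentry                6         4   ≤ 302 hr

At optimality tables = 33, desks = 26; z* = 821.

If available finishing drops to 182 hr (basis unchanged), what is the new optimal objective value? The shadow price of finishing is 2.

Δb = -2, so new z* = 821 + (2)·(-2) = 821 − 4 = 817.

817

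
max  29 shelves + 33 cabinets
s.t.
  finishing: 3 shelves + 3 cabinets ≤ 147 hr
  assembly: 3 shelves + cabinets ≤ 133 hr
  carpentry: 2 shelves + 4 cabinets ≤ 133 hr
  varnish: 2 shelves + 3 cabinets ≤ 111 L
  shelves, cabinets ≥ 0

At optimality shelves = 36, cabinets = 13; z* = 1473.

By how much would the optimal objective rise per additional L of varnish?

4

At the optimum: finishing uses 147 of 147 (binding); assembly uses 121 of 133 (slack = 12); carpentry uses 124 of 133 (slack = 9); varnish uses 111 of 111 (binding).
By complementary slackness, y = 0 for the non-binding constraints.
Dual feasibility on the basic columns requires 3·y_finishing + 2·y_varnish = 29, 3·y_finishing + 3·y_varnish = 33.
→ y_finishing = 7 and y_varnish = 4.
Shadow price of varnish = 4.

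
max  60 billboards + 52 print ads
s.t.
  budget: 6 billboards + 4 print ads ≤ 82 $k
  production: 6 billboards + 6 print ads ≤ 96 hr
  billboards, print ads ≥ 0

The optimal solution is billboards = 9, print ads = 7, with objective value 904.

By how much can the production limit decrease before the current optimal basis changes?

Binding constraints: budget, production. The basis is B = [[6,4],[6,6]] with det 12.
Per unit decrease in production, x* moves by d = (0.3333, -0.5).
The basis stays optimal until print ads reaches 0; allowable decrease = 14 hr.

14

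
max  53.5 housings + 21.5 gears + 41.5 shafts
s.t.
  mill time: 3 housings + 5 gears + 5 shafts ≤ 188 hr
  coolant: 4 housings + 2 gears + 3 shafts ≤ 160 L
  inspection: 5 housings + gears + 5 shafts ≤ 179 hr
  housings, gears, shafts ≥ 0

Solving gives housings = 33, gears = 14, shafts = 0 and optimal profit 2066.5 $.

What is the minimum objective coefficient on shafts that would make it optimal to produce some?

At the optimum: mill time uses 169 of 188 (slack = 19); coolant uses 160 of 160 (binding); inspection uses 179 of 179 (binding).
Slack constraints have shadow price 0 (complementary slackness).
From A_Bᵀ y = c: 4·y_coolant + 5·y_inspection = 53.5; 2·y_coolant + 1·y_inspection = 21.5.
Solving: y_coolant = 9, y_inspection = 3.5.
shafts enters the basis when its profit ≥ yᵀa₃ = 9·3 + 3.5·5 = 44.5.

44.5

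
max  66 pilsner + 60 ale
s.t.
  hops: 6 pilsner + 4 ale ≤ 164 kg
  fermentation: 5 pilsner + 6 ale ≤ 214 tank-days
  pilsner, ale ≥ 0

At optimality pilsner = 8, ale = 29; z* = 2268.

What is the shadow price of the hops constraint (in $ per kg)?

6

At the optimum: hops uses 164 of 164 (binding); fermentation uses 214 of 214 (binding).
From A_Bᵀ y = c: 6·y_hops + 5·y_fermentation = 66; 4·y_hops + 6·y_fermentation = 60.
Solving: y_hops = 6, y_fermentation = 6.
Shadow price of hops = 6.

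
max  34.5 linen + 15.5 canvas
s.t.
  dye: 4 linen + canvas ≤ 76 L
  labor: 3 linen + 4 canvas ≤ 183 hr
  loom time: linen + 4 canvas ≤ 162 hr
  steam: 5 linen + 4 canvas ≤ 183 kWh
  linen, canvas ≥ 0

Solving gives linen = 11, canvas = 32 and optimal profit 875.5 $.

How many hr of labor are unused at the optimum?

labor used = 3·11 + 4·32 = 161; slack = 183 − 161 = 22.

22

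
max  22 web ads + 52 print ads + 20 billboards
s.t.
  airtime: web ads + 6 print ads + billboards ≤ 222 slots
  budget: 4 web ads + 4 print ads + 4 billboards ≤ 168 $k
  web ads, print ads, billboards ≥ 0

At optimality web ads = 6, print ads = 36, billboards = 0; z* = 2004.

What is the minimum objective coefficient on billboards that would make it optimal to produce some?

22

Check each constraint at x*: airtime 222/222 (tight); budget 168/168 (tight).
Dual feasibility on the basic columns requires 1·y_airtime + 4·y_budget = 22, 6·y_airtime + 4·y_budget = 52.
This yields shadow prices y_airtime = 6, y_budget = 4.
billboards enters the basis when its profit ≥ yᵀa₃ = 6·1 + 4·4 = 22.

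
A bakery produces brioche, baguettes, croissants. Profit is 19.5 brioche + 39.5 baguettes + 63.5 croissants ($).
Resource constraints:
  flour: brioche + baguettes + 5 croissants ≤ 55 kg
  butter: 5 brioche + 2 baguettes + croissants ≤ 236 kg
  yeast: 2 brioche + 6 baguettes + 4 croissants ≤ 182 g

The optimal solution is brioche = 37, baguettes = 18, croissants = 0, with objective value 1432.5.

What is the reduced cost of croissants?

-4

At the optimum: flour uses 55 of 55 (binding); butter uses 221 of 236 (slack = 15); yeast uses 182 of 182 (binding).
Slack constraints have shadow price 0 (complementary slackness).
From A_Bᵀ y = c: 1·y_flour + 2·y_yeast = 19.5; 1·y_flour + 6·y_yeast = 39.5.
This yields shadow prices y_flour = 9.5, y_yeast = 5.
Reduced cost of croissants: c₃ − yᵀa₃ = 63.5 − (9.5·5 + 5·4) = 63.5 − 67.5 = -4.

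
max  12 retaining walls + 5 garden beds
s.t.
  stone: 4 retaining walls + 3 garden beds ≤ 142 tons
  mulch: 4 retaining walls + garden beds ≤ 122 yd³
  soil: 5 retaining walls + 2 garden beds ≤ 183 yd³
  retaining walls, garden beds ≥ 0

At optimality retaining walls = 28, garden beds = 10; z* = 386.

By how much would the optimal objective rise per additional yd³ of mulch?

2

Binding: stone and mulch. Non-binding: soil (23 unused).
Slack constraints have shadow price 0 (complementary slackness).
Dual feasibility on the basic columns requires 4·y_stone + 4·y_mulch = 12, 3·y_stone + 1·y_mulch = 5.
This yields shadow prices y_stone = 1, y_mulch = 2.
Shadow price of mulch = 2.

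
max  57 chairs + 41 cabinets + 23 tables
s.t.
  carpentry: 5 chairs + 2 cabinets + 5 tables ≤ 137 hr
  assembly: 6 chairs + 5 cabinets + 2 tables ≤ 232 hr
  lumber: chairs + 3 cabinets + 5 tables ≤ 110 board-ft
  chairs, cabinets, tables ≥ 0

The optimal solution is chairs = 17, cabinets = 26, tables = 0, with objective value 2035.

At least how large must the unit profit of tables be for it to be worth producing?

At the optimum: carpentry uses 137 of 137 (binding); assembly uses 232 of 232 (binding); lumber uses 95 of 110 (slack = 15).
By complementary slackness, y = 0 for the non-binding constraint.
The binding rows give the dual system: 5·y_carpentry + 6·y_assembly = 57 and 2·y_carpentry + 5·y_assembly = 41.
This yields shadow prices y_carpentry = 3, y_assembly = 7.
tables enters the basis when its profit ≥ yᵀa₃ = 3·5 + 7·2 = 29.

29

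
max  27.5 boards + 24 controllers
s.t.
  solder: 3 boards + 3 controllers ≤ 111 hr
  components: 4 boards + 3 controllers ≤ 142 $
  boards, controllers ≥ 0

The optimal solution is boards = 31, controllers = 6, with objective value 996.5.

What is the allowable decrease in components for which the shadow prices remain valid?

Binding constraints: solder, components. The basis is B = [[3,3],[4,3]] with det -3.
Per unit decrease in components, x* moves by d = (-1, 1).
The basis stays optimal until boards reaches 0; allowable decrease = 31 $.

31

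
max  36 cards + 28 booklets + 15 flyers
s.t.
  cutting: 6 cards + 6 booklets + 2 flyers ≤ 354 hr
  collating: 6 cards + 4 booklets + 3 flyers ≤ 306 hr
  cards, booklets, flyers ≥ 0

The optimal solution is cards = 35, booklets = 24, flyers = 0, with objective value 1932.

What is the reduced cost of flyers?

Both cutting and collating are binding at x*.
Dual feasibility on the basic columns requires 6·y_cutting + 6·y_collating = 36, 6·y_cutting + 4·y_collating = 28.
This yields shadow prices y_cutting = 2, y_collating = 4.
Reduced cost of flyers: c₃ − yᵀa₃ = 15 − (2·2 + 4·3) = 15 − 16 = -1.

-1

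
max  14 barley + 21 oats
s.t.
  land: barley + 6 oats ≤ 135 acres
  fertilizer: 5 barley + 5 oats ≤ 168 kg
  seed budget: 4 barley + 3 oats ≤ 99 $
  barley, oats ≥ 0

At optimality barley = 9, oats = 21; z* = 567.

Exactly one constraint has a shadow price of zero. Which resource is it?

land: 135/135 (binding)
fertilizer: 150/168 (slack 18)
seed budget: 99/99 (binding)
By complementary slackness, a constraint with positive slack has shadow price 0 → fertilizer.

fertilizer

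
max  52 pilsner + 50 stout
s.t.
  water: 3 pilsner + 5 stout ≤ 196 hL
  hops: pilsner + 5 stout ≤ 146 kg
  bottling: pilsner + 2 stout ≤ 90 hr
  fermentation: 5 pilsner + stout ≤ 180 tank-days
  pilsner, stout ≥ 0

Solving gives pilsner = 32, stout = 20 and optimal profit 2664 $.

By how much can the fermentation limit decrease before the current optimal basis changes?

Binding constraints: water, fermentation. The basis is B = [[3,5],[5,1]] with det -22.
Per unit decrease in fermentation, x* moves by d = (-0.2273, 0.1364).
The basis stays optimal until hops becomes binding; allowable decrease = 30.8 tank-days.

30.8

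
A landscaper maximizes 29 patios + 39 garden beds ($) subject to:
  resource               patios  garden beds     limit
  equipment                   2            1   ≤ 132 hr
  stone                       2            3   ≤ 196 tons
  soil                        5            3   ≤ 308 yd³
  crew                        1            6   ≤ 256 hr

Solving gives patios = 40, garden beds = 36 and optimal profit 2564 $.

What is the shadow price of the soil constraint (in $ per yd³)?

5

Check each constraint at x*: equipment 116/132 (slack 16); stone 188/196 (slack 8); soil 308/308 (tight); crew 256/256 (tight).
Slack constraints have shadow price 0 (complementary slackness).
From A_Bᵀ y = c: 5·y_soil + 1·y_crew = 29; 3·y_soil + 6·y_crew = 39.
This yields shadow prices y_soil = 5, y_crew = 4.
Shadow price of soil = 5.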